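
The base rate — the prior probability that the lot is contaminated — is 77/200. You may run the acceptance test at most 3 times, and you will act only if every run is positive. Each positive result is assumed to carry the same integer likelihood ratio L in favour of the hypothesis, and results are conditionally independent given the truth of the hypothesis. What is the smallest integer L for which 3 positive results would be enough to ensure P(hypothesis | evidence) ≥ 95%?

Prior odds = 0.385/0.615 = 77/123.
Target odds = 0.95/0.05 = 19.
Need L³ ≥ 19 ÷ (77/123) = 2337/77.
3³ = 27 < 2337/77 ≤ 64 = 4³, so L = 4.

4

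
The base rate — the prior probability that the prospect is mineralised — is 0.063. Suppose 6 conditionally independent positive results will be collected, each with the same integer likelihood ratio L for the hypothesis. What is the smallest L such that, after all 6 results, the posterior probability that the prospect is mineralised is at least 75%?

2

Prior odds = 0.063/0.937 = 63/937.
Target odds = 0.75/0.25 = 3.
Need L⁶ ≥ 3 ÷ (63/937) = 937/21.
1⁶ = 1 < 937/21 ≤ 64 = 2⁶, so L = 2.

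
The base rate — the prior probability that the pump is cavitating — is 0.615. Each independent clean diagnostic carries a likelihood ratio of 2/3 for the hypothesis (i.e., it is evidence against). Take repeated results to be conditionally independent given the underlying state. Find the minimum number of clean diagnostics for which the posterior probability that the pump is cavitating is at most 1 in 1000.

Prior odds = 0.615/0.385 = 123/77.
Likelihood ratio per clean diagnostic = 2/3.
Target odds: 0.001 ÷ 0.999 = 1/999.
Need (123/77) × (2/3)ⁿ ≤ 1/999, i.e. (2/3)ⁿ ≤ 77/122877.
(2/3)¹⁸ = 262144/387420489 is still above 77/122877 but (2/3)¹⁹ ≈0.000451093 is at or below it, so n = 19.

19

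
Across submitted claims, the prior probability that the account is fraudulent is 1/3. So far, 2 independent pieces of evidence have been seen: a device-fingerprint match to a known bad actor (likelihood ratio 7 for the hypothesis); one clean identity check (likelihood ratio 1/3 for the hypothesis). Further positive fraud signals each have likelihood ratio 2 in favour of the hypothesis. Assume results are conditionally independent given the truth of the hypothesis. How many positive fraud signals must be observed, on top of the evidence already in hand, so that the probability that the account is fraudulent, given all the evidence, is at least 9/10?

3

Prior odds = (1/3)/(2/3) = 0.5.
Combined Bayes factor of the evidence already in hand = 7 × (1/3) = 7/3.
Odds after that evidence = 0.5 × 7/3 = 7/6.
Target odds = 0.9/0.1 = 9.
Need 2ⁿ ≥ 9 ÷ (7/6) = 54/7.
2² = 4 falls short of 54/7 but 2³ = 8 reaches it, so n = 3.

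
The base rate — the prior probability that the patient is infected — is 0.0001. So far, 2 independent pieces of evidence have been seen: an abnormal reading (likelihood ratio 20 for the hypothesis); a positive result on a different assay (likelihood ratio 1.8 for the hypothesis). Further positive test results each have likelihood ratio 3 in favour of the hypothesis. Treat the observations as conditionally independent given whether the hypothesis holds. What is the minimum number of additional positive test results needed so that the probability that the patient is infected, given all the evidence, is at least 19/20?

8

Prior odds = 0.0001/0.9999 = 1/9999.
Combined Bayes factor of the evidence already in hand = 20 × 1.8 = 36.
Odds after that evidence = (1/9999) × 36 = 4/1111.
Target odds = 0.95/0.05 = 19.
Need 3ⁿ ≥ 19 ÷ (4/1111) = 5277.25.
3⁷ = 2187 falls short of 5277.25 but 3⁸ = 6561 reaches it, so n = 8.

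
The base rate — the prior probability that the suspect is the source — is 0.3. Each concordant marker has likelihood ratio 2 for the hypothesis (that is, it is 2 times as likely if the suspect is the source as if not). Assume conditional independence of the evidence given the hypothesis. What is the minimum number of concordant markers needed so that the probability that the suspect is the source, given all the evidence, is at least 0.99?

Prior odds: 0.3 ÷ 0.7 = 3/7.
Likelihood ratio per concordant marker = 2.
Target posterior odds = 0.99/0.01 = 99.
Require 2ⁿ ≥ 99 ÷ (3/7) = 231.
2⁷ = 128 falls short of 231 but 2⁸ = 256 reaches it, so n = 8.

8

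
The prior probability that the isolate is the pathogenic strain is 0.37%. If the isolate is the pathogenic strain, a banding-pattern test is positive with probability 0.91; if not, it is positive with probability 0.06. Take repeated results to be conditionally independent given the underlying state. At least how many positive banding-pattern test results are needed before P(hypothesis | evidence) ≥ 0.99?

4

Prior odds = 0.0037/0.9963 = 37/9963.
Likelihood ratio of a positive = 0.91/0.06 = 91/6.
Target posterior odds = 0.99/0.01 = 99.
Require (91/6)ⁿ ≥ 99 ÷ (37/9963) = 986337/37.
(91/6)³ = 753571/216 falls short of 986337/37 but (91/6)⁴ = 68574961/1296 reaches it, so n = 4.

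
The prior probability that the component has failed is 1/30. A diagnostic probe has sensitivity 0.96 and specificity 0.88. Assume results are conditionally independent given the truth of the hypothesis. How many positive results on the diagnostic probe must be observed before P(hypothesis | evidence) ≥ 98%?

4

Prior odds: (1/30) ÷ (29/30) = 1/29.
False-positive rate = 1 − 0.88 = 0.12; likelihood ratio of a positive = 0.96/0.12 = 8.
Target posterior odds = 0.98/0.02 = 49.
Need (1/29) × 8ⁿ ≥ 49, i.e. 8ⁿ ≥ 1421.
8³ = 512 falls short of 1421 but 8⁴ = 4096 reaches it, so n = 4.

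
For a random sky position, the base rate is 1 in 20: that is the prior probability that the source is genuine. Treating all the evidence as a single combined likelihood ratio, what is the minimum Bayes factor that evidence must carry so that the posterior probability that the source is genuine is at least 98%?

Prior odds = 0.05/0.95 = 1/19.
Target odds = 0.98/0.02 = 49.
Required Bayes factor = 49 ÷ (1/19) = 931.

931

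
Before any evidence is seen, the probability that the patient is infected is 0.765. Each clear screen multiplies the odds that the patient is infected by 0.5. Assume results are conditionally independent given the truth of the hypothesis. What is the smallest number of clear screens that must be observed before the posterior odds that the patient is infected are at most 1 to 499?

11

Prior odds: 0.765 ÷ 0.235 = 153/47.
Likelihood ratio per clear screen = 0.5.
Target odds = 1/499.
Need (153/47) × 0.5ⁿ ≤ 1/499, i.e. 0.5ⁿ ≤ 47/76347.
0.5¹⁰ = 1/1024 is still above 47/76347 but 0.5¹¹ = 1/2048 is at or below it, so n = 11.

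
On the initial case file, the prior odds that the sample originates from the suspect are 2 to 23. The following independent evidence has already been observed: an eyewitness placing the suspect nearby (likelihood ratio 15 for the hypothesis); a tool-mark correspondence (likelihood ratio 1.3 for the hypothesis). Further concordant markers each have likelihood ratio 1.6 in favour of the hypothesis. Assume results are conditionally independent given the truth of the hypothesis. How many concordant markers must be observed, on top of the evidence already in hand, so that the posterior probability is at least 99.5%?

Prior odds = 2/23.
Combined Bayes factor of the evidence already in hand = 15 × 1.3 = 19.5.
Odds after that evidence = (2/23) × 19.5 = 39/23.
Target odds = 0.995/0.005 = 199.
Need 1.6ⁿ ≥ 199 ÷ (39/23) = 4577/39.
1.6¹⁰ ≈109.951 falls short of 4577/39 but 1.6¹¹ ≈175.922 reaches it, so n = 11.

11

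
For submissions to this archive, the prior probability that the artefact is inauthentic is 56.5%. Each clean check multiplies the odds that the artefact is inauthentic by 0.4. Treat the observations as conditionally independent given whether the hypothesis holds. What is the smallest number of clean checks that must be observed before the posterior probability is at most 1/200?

Prior odds = 0.565/0.435 = 113/87.
Likelihood ratio per clean check = 0.4.
Target odds: 0.005 ÷ 0.995 = 1/199.
Require 0.4ⁿ ≤ 1/199 ÷ (113/87) = 87/22487.
0.4⁶ = 64/15625 is still above 87/22487 but 0.4⁷ = 128/78125 is at or below it, so n = 7.

7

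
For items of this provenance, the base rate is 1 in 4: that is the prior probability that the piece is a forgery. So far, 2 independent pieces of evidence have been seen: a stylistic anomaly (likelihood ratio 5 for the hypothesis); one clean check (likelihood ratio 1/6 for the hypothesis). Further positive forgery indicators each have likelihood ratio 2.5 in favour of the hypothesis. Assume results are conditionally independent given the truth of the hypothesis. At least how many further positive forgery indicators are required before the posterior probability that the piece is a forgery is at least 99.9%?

9

Prior odds = 0.25/0.75 = 1/3.
Combined Bayes factor of the evidence already in hand = 5 × (1/6) = 5/6.
Odds after that evidence = (1/3) × 5/6 = 5/18.
Target odds = 0.999/0.001 = 999.
Need 2.5ⁿ ≥ 999 ÷ (5/18) = 3596.4.
2.5⁸ = 390625/256 falls short of 3596.4 but 2.5⁹ = 1953125/512 reaches it, so n = 9.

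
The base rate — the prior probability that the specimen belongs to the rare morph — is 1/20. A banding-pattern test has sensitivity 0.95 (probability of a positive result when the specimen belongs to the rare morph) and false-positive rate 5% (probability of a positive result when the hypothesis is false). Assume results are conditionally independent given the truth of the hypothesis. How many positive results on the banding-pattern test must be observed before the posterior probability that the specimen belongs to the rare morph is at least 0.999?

4

Prior odds = 0.05/0.95 = 1/19.
Likelihood ratio of a positive result = 0.95/0.05 = 19.
Target odds: 0.999 ÷ 0.001 = 999.
Need (1/19) × 19ⁿ ≥ 999, i.e. 19ⁿ ≥ 18981.
19³ = 6859 falls short of 18981 but 19⁴ = 130321 reaches it, so n = 4.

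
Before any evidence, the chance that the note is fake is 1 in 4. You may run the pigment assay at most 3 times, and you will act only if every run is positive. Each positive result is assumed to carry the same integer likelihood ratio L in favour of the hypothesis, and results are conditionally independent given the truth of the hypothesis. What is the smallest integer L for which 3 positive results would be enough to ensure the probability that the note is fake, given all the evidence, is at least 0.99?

7

Prior odds = 0.25/0.75 = 1/3.
Target odds = 0.99/0.01 = 99.
Need L³ ≥ 99 ÷ (1/3) = 297.
6³ = 216 < 297 ≤ 343 = 7³, so L = 7.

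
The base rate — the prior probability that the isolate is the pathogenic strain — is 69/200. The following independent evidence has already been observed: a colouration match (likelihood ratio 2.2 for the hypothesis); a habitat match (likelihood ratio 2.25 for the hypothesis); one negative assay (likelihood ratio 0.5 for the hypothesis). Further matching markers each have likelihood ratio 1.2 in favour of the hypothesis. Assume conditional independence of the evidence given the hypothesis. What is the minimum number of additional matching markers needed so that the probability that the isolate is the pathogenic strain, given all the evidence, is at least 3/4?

Prior odds = 0.345/0.655 = 69/131.
Combined Bayes factor of the evidence already in hand = 2.2 × 2.25 × 0.5 = 2.475.
Odds after that evidence = (69/131) × 2.475 = 6831/5240.
Target odds = 0.75/0.25 = 3.
Need 1.2ⁿ ≥ 3 ÷ (6831/5240) = 5240/2277.
1.2⁴ = 2.0736 falls short of 5240/2277 but 1.2⁵ = 2.48832 reaches it, so n = 5.

5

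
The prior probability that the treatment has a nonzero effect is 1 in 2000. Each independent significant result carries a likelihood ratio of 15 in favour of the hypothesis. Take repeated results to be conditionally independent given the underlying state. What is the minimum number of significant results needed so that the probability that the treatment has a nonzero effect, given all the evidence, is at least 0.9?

Prior odds = 0.0005/0.9995 = 1/1999.
Likelihood ratio per significant result = 15.
Target odds: 0.9 ÷ 0.1 = 9.
Require 15ⁿ ≥ 9 ÷ (1/1999) = 17991.
15³ = 3375 falls short of 17991 but 15⁴ = 50625 reaches it, so n = 4.

4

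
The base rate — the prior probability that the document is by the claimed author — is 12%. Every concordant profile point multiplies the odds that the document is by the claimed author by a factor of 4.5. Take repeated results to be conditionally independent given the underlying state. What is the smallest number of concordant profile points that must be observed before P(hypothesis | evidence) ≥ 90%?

3

Prior odds = 0.12/0.88 = 3/22.
Likelihood ratio per concordant profile point = 4.5.
Target odds: 0.9 ÷ 0.1 = 9.
Need (3/22) × 4.5ⁿ ≥ 9, i.e. 4.5ⁿ ≥ 66.
4.5² = 20.25 falls short of 66 but 4.5³ = 91.125 reaches it, so n = 3.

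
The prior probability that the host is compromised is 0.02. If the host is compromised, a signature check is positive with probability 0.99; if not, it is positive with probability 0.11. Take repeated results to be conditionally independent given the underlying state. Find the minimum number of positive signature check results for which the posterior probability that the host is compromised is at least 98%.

4

Prior odds = 0.02/0.98 = 1/49.
Likelihood ratio of a positive = 0.99/0.11 = 9.
Target odds: 0.98 ÷ 0.02 = 49.
Need (1/49) × 9ⁿ ≥ 49, i.e. 9ⁿ ≥ 2401.
9³ = 729 falls short of 2401 but 9⁴ = 6561 reaches it, so n = 4.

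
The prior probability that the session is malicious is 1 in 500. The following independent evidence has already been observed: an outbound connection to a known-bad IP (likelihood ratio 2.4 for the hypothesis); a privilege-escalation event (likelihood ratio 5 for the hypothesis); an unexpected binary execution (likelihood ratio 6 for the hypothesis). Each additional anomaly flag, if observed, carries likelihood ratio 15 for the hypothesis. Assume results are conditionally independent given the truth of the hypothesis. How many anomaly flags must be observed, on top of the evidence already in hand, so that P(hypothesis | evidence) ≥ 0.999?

Prior odds = 0.002/0.998 = 1/499.
Combined Bayes factor of the evidence already in hand = 2.4 × 5 × 6 = 72.
Odds after that evidence = (1/499) × 72 = 72/499.
Target odds = 0.999/0.001 = 999.
Need 15ⁿ ≥ 999 ÷ (72/499) = 6923.625.
15³ = 3375 falls short of 6923.625 but 15⁴ = 50625 reaches it, so n = 4.

4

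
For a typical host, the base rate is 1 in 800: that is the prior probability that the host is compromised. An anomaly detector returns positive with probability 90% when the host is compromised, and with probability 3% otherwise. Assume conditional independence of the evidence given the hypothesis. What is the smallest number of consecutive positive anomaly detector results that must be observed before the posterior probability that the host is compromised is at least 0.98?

4

Prior odds: 0.00125 ÷ 0.99875 = 1/799.
Likelihood ratio of a positive result = 0.9/0.03 = 30.
Target posterior odds = 0.98/0.02 = 49.
Require 30ⁿ ≥ 49 ÷ (1/799) = 39151.
30³ = 27000 falls short of 39151 but 30⁴ = 810000 reaches it, so n = 4.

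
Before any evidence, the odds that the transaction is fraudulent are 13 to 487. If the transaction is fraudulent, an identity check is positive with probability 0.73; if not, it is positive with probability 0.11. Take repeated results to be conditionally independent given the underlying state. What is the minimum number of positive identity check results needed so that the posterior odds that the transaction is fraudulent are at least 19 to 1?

4

Prior odds = 13/487.
Likelihood ratio of a positive = 0.73/0.11 = 73/11.
Target odds = 19.
Require (73/11)ⁿ ≥ 19 ÷ (13/487) = 9253/13.
(73/11)³ = 389017/1331 falls short of 9253/13 but (73/11)⁴ = 28398241/14641 reaches it, so n = 4.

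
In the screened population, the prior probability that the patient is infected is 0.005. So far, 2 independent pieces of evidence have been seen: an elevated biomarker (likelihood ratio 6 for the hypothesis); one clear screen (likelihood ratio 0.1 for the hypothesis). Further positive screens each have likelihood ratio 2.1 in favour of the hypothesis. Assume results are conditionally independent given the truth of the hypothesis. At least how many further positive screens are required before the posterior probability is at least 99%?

Prior odds = 0.005/0.995 = 1/199.
Combined Bayes factor of the evidence already in hand = 6 × 0.1 = 0.6.
Odds after that evidence = (1/199) × 0.6 = 3/995.
Target odds = 0.99/0.01 = 99.
Need 2.1ⁿ ≥ 99 ÷ (3/995) = 32835.
2.1¹⁴ ≈32439.2 falls short of 32835 but 2.1¹⁵ ≈68122.3 reaches it, so n = 15.

15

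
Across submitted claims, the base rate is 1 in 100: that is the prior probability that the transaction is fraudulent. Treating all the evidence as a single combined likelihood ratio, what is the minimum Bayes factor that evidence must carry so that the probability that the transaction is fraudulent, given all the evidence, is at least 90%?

891

Prior odds = 0.01/0.99 = 1/99.
Target odds = 0.9/0.1 = 9.
Required Bayes factor = 9 ÷ (1/99) = 891.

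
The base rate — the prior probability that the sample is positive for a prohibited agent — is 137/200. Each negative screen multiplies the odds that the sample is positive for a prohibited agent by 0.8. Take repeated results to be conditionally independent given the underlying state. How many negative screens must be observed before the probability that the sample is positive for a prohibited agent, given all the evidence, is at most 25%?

Prior odds: 0.685 ÷ 0.315 = 137/63.
Likelihood ratio per negative screen = 0.8.
Target posterior odds = 0.25/0.75 = 1/3.
Require 0.8ⁿ ≤ 1/3 ÷ (137/63) = 21/137.
0.8⁸ = 65536/390625 is still above 21/137 but 0.8⁹ = 262144/1953125 is at or below it, so n = 9.

9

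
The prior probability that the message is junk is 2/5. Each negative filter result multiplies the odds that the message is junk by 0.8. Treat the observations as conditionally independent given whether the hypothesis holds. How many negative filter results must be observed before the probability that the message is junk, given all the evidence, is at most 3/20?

Prior odds = 0.4/0.6 = 2/3.
Likelihood ratio per negative filter result = 0.8.
Target odds: 0.15 ÷ 0.85 = 3/17.
Require 0.8ⁿ ≤ 3/17 ÷ (2/3) = 9/34.
0.8⁵ = 0.32768 is still above 9/34 but 0.8⁶ = 4096/15625 is at or below it, so n = 6.

6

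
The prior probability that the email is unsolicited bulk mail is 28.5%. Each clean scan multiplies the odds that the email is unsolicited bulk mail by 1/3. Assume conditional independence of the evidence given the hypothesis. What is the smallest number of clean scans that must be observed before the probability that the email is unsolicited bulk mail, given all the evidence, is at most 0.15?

Prior odds = 0.285/0.715 = 57/143.
Likelihood ratio per clean scan = 1/3.
Target posterior odds = 0.15/0.85 = 3/17.
Require (1/3)ⁿ ≤ 3/17 ÷ (57/143) = 143/323.
(1/3)¹ = 1/3, which is already at or below the required 143/323; so n = 1.

1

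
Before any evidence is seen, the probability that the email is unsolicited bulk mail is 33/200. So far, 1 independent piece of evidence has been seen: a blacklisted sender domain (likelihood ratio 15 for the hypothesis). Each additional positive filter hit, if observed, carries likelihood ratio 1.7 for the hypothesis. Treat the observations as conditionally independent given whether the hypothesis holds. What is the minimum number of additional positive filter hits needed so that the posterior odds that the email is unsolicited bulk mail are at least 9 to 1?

Prior odds = 0.165/0.835 = 33/167.
Bayes factor of the evidence already in hand = 15.
Odds after that evidence = (33/167) × 15 = 495/167.
Target odds = 9.
Need 1.7ⁿ ≥ 9 ÷ (495/167) = 167/55.
1.7² = 2.89 falls short of 167/55 but 1.7³ = 4.913 reaches it, so n = 3.

3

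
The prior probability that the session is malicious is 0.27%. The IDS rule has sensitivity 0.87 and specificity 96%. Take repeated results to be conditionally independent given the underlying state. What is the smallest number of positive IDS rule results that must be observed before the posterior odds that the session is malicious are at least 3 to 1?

Prior odds = 0.0027/0.9973 = 27/9973.
False-positive rate = 1 − 0.96 = 0.04; likelihood ratio of a positive = 0.87/0.04 = 21.75.
Target odds = 3.
Require 21.75ⁿ ≥ 3 ÷ (27/9973) = 9973/9.
21.75² = 473.0625 falls short of 9973/9 but 21.75³ = 658503/64 reaches it, so n = 3.

3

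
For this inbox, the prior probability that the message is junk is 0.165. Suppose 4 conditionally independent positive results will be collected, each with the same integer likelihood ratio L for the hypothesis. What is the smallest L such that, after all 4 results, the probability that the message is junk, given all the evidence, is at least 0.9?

Prior odds = 0.165/0.835 = 33/167.
Target odds = 0.9/0.1 = 9.
Need L⁴ ≥ 9 ÷ (33/167) = 501/11.
2⁴ = 16 < 501/11 ≤ 81 = 3⁴, so L = 3.

3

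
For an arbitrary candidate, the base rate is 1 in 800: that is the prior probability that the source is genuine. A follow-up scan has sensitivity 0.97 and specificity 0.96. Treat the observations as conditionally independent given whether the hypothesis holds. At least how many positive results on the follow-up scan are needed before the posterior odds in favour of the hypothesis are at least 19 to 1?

Prior odds = 0.00125/0.99875 = 1/799.
False-positive rate = 1 − 0.96 = 0.04; likelihood ratio of a positive = 0.97/0.04 = 24.25.
Target odds = 19.
Require 24.25ⁿ ≥ 19 ÷ (1/799) = 15181.
24.25³ = 912673/64 falls short of 15181 but 24.25⁴ = 88529281/256 reaches it, so n = 4.

4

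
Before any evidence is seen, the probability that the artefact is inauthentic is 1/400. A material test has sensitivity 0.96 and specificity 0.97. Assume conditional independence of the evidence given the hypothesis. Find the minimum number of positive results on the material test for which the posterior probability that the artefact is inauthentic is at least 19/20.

Prior odds = 0.0025/0.9975 = 1/399.
False-positive rate = 1 − 0.97 = 0.03; likelihood ratio of a positive = 0.96/0.03 = 32.
Target posterior odds = 0.95/0.05 = 19.
Require 32ⁿ ≥ 19 ÷ (1/399) = 7581.
32² = 1024 falls short of 7581 but 32³ = 32768 reaches it, so n = 3.

3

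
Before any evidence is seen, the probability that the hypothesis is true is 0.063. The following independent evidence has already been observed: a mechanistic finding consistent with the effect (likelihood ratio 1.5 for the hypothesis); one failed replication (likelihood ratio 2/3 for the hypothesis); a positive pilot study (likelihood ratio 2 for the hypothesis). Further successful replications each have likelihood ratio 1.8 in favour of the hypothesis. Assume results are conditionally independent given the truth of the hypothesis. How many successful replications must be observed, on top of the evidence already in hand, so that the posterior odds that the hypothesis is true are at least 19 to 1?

9

Prior odds = 0.063/0.937 = 63/937.
Combined Bayes factor of the evidence already in hand = 1.5 × (2/3) × 2 = 2.
Odds after that evidence = (63/937) × 2 = 126/937.
Target odds = 19.
Need 1.8ⁿ ≥ 19 ÷ (126/937) = 17803/126.
1.8⁸ = 43046721/390625 falls short of 17803/126 but 1.8⁹ = 387420489/1953125 reaches it, so n = 9.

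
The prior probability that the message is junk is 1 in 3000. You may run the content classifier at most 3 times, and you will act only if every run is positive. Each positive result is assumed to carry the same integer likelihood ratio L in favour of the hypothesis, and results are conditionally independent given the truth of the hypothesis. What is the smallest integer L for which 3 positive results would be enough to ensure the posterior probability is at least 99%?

67

Prior odds = (1/3000)/(2999/3000) = 1/2999.
Target odds = 0.99/0.01 = 99.
Need L³ ≥ 99 ÷ (1/2999) = 296901.
66³ = 287496 < 296901 ≤ 300763 = 67³, so L = 67.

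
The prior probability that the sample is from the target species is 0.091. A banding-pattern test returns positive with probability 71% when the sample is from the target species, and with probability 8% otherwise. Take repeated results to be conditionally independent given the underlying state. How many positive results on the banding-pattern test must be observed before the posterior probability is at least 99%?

4

Prior odds: 0.091 ÷ 0.909 = 91/909.
Likelihood ratio of a positive result = 0.71/0.08 = 8.875.
Target odds: 0.99 ÷ 0.01 = 99.
Require 8.875ⁿ ≥ 99 ÷ (91/909) = 89991/91.
8.875³ = 357911/512 falls short of 89991/91 but 8.875⁴ = 25411681/4096 reaches it, so n = 4.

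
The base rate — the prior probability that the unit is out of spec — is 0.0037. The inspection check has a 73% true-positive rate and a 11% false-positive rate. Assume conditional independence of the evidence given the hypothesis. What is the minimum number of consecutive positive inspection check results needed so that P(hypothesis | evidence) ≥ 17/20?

4

Prior odds: 0.0037 ÷ 0.9963 = 37/9963.
Likelihood ratio of a positive result = 0.73/0.11 = 73/11.
Target posterior odds = 0.85/0.15 = 17/3.
Require (73/11)ⁿ ≥ 17/3 ÷ (37/9963) = 56457/37.
(73/11)³ = 389017/1331 falls short of 56457/37 but (73/11)⁴ = 28398241/14641 reaches it, so n = 4.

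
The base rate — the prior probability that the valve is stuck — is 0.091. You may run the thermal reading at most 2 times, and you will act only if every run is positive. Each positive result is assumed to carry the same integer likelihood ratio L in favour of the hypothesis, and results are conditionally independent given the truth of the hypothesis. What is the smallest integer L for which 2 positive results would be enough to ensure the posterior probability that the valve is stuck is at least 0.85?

8

Prior odds = 0.091/0.909 = 91/909.
Target odds = 0.85/0.15 = 17/3.
Need L² ≥ 17/3 ÷ (91/909) = 5151/91.
7² = 49 < 5151/91 ≤ 64 = 8², so L = 8.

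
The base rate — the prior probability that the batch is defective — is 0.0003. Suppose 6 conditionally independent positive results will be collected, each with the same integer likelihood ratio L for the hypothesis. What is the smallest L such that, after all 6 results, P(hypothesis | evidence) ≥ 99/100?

Prior odds = 0.0003/0.9997 = 3/9997.
Target odds = 0.99/0.01 = 99.
Need L⁶ ≥ 99 ÷ (3/9997) = 329901.
8⁶ = 262144 < 329901 ≤ 531441 = 9⁶, so L = 9.

9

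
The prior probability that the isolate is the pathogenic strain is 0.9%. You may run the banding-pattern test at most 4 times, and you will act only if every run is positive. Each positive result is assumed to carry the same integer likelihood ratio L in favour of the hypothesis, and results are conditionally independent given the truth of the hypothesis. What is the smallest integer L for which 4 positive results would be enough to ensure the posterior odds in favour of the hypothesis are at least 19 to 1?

7

Prior odds = 0.009/0.991 = 9/991.
Target odds = 19.
Need L⁴ ≥ 19 ÷ (9/991) = 18829/9.
6⁴ = 1296 < 18829/9 ≤ 2401 = 7⁴, so L = 7.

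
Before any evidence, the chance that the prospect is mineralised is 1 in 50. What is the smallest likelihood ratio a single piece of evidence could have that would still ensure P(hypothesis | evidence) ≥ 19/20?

931

Prior odds = 0.02/0.98 = 1/49.
Target odds = 0.95/0.05 = 19.
Required Bayes factor = 19 ÷ (1/49) = 931.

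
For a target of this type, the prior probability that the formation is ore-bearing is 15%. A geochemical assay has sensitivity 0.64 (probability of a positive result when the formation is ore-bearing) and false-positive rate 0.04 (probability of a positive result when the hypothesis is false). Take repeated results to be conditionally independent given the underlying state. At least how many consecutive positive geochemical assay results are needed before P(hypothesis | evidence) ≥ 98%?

Prior odds: 0.15 ÷ 0.85 = 3/17.
Likelihood ratio of a positive result = 0.64/0.04 = 16.
Target posterior odds = 0.98/0.02 = 49.
Require 16ⁿ ≥ 49 ÷ (3/17) = 833/3.
16² = 256 falls short of 833/3 but 16³ = 4096 reaches it, so n = 3.

3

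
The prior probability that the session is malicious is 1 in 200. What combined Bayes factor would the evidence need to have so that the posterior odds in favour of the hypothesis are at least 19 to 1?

3781

Prior odds = 0.005/0.995 = 1/199.
Target odds = 19.
Required Bayes factor = 19 ÷ (1/199) = 3781.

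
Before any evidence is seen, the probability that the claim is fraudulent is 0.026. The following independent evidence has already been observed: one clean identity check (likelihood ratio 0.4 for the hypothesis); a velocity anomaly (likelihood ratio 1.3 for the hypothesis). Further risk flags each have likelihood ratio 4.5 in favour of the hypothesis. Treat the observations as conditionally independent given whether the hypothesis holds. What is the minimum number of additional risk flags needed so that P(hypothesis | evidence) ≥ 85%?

4

Prior odds = 0.026/0.974 = 13/487.
Combined Bayes factor of the evidence already in hand = 0.4 × 1.3 = 0.52.
Odds after that evidence = (13/487) × 0.52 = 169/12175.
Target odds = 0.85/0.15 = 17/3.
Need 4.5ⁿ ≥ 17/3 ÷ (169/12175) = 206975/507.
4.5³ = 91.125 falls short of 206975/507 but 4.5⁴ = 410.0625 reaches it, so n = 4.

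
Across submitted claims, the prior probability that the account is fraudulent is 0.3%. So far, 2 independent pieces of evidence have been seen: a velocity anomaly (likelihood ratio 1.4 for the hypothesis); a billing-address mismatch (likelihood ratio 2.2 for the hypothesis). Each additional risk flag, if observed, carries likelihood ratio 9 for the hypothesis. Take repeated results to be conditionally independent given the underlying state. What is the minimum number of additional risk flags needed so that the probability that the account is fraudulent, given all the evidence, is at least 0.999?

Prior odds = 0.003/0.997 = 3/997.
Combined Bayes factor of the evidence already in hand = 1.4 × 2.2 = 3.08.
Odds after that evidence = (3/997) × 3.08 = 231/24925.
Target odds = 0.999/0.001 = 999.
Need 9ⁿ ≥ 999 ÷ (231/24925) = 8300025/77.
9⁵ = 59049 falls short of 8300025/77 but 9⁶ = 531441 reaches it, so n = 6.

6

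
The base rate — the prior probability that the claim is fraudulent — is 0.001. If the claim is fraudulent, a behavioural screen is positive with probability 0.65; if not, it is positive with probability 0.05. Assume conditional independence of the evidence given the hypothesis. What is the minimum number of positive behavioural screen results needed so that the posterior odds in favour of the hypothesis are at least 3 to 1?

4

Prior odds: 0.001 ÷ 0.999 = 1/999.
Likelihood ratio of a positive = 0.65/0.05 = 13.
Target odds = 3.
Require 13ⁿ ≥ 3 ÷ (1/999) = 2997.
13³ = 2197 falls short of 2997 but 13⁴ = 28561 reaches it, so n = 4.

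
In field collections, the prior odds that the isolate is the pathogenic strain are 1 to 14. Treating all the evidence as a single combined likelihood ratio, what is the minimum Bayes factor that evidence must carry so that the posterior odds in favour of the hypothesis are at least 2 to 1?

28

Prior odds = 1/14.
Target odds = 2.
Required Bayes factor = 2 ÷ (1/14) = 28.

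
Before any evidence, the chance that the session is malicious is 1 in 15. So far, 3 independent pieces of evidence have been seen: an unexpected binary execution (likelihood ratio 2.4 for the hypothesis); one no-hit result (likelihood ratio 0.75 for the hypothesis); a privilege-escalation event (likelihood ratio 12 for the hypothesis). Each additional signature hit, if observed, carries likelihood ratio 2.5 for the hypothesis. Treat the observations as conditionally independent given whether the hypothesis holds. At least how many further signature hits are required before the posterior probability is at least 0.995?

6

Prior odds = (1/15)/(14/15) = 1/14.
Combined Bayes factor of the evidence already in hand = 2.4 × 0.75 × 12 = 21.6.
Odds after that evidence = (1/14) × 21.6 = 54/35.
Target odds = 0.995/0.005 = 199.
Need 2.5ⁿ ≥ 199 ÷ (54/35) = 6965/54.
2.5⁵ = 97.65625 falls short of 6965/54 but 2.5⁶ = 244.140625 reaches it, so n = 6.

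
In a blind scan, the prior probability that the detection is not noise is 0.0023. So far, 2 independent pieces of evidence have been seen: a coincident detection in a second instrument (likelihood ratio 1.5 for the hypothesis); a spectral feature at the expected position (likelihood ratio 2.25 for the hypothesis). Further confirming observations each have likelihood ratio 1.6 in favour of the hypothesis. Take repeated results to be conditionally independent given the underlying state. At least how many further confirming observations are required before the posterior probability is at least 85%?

15

Prior odds = 0.0023/0.9977 = 23/9977.
Combined Bayes factor of the evidence already in hand = 1.5 × 2.25 = 3.375.
Odds after that evidence = (23/9977) × 3.375 = 621/79816.
Target odds = 0.85/0.15 = 17/3.
Need 1.6ⁿ ≥ 17/3 ÷ (621/79816) = 1356872/1863.
1.6¹⁴ ≈720.576 falls short of 1356872/1863 but 1.6¹⁵ ≈1152.92 reaches it, so n = 15.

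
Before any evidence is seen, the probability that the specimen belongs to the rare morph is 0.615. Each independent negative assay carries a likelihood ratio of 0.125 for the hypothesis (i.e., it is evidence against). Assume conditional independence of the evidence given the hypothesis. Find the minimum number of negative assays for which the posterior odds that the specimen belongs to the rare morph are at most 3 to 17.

Prior odds: 0.615 ÷ 0.385 = 123/77.
Likelihood ratio per negative assay = 0.125.
Target odds = 3/17.
Need (123/77) × 0.125ⁿ ≤ 3/17, i.e. 0.125ⁿ ≤ 77/697.
0.125¹ = 0.125 is still above 77/697 but 0.125² = 0.015625 is at or below it, so n = 2.

2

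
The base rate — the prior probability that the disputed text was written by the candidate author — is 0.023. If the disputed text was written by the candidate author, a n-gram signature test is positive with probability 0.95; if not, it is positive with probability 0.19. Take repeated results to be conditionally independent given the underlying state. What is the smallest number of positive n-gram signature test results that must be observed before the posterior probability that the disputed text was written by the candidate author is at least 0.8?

Prior odds: 0.023 ÷ 0.977 = 23/977.
Likelihood ratio of a positive = 0.95/0.19 = 5.
Target odds: 0.8 ÷ 0.2 = 4.
Need (23/977) × 5ⁿ ≥ 4, i.e. 5ⁿ ≥ 3908/23.
5³ = 125 falls short of 3908/23 but 5⁴ = 625 reaches it, so n = 4.

4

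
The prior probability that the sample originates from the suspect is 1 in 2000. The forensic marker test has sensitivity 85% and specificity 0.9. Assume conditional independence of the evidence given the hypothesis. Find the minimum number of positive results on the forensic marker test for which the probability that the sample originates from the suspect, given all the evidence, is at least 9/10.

5

Prior odds = 0.0005/0.9995 = 1/1999.
False-positive rate = 1 − 0.9 = 0.1; likelihood ratio of a positive = 0.85/0.1 = 8.5.
Target posterior odds = 0.9/0.1 = 9.
Need (1/1999) × 8.5ⁿ ≥ 9, i.e. 8.5ⁿ ≥ 17991.
8.5⁴ = 5220.0625 falls short of 17991 but 8.5⁵ = 44370.53125 reaches it, so n = 5.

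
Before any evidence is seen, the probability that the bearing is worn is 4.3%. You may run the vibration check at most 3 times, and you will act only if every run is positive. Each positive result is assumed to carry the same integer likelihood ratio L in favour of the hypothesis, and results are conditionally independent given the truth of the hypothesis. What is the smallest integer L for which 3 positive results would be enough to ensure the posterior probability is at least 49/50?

Prior odds = 0.043/0.957 = 43/957.
Target odds = 0.98/0.02 = 49.
Need L³ ≥ 49 ÷ (43/957) = 46893/43.
10³ = 1000 < 46893/43 ≤ 1331 = 11³, so L = 11.

11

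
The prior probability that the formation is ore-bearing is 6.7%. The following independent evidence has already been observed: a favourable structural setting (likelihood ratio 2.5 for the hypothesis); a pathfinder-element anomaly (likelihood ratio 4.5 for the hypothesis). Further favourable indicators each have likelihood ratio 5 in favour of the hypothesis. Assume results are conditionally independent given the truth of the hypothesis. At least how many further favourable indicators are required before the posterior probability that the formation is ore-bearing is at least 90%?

2

Prior odds = 0.067/0.933 = 67/933.
Combined Bayes factor of the evidence already in hand = 2.5 × 4.5 = 11.25.
Odds after that evidence = (67/933) × 11.25 = 1005/1244.
Target odds = 0.9/0.1 = 9.
Need 5ⁿ ≥ 9 ÷ (1005/1244) = 3732/335.
5¹ = 5 falls short of 3732/335 but 5² = 25 reaches it, so n = 2.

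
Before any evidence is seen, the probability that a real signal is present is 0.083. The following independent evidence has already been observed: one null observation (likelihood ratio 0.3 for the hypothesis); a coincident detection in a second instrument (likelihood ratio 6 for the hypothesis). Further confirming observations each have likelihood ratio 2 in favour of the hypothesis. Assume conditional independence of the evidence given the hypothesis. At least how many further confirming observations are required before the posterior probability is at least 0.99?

10

Prior odds = 0.083/0.917 = 83/917.
Combined Bayes factor of the evidence already in hand = 0.3 × 6 = 1.8.
Odds after that evidence = (83/917) × 1.8 = 747/4585.
Target odds = 0.99/0.01 = 99.
Need 2ⁿ ≥ 99 ÷ (747/4585) = 50435/83.
2⁹ = 512 falls short of 50435/83 but 2¹⁰ = 1024 reaches it, so n = 10.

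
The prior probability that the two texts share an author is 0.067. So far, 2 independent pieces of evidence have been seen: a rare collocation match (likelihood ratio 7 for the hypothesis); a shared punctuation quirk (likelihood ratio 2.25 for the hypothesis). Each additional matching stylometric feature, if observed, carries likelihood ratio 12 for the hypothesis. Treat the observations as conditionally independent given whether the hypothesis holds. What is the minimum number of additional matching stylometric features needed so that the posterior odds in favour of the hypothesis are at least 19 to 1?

Prior odds = 0.067/0.933 = 67/933.
Combined Bayes factor of the evidence already in hand = 7 × 2.25 = 15.75.
Odds after that evidence = (67/933) × 15.75 = 1407/1244.
Target odds = 19.
Need 12ⁿ ≥ 19 ÷ (1407/1244) = 23636/1407.
12¹ = 12 falls short of 23636/1407 but 12² = 144 reaches it, so n = 2.

2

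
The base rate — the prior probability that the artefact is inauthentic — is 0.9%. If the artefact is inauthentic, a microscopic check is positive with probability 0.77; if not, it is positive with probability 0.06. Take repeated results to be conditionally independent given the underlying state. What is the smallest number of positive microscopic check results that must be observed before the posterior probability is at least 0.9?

3

Prior odds = 0.009/0.991 = 9/991.
Likelihood ratio of a positive = 0.77/0.06 = 77/6.
Target odds: 0.9 ÷ 0.1 = 9.
Require (77/6)ⁿ ≥ 9 ÷ (9/991) = 991.
(77/6)² = 5929/36 falls short of 991 but (77/6)³ = 456533/216 reaches it, so n = 3.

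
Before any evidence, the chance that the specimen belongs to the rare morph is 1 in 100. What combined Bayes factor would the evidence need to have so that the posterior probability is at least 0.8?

396

Prior odds = 0.01/0.99 = 1/99.
Target odds = 0.8/0.2 = 4.
Required Bayes factor = 4 ÷ (1/99) = 396.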